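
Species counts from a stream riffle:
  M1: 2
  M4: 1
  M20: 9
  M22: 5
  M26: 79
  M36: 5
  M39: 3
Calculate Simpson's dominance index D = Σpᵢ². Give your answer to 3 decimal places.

0.590

Total N = 2+1+9+5+79+5+3 = 104, so the proportions are 0.01923, 0.00962, 0.08654, 0.04808, 0.75962, 0.04808, 0.02885 (working shown to 5 dp, full precision carried).
D = 0.01923² + 0.00962² + 0.08654² + 0.04808² + 0.75962² + 0.04808² + 0.02885² = 0.00037 + 0.00009 + 0.00749 + 0.00231 + 0.57702 + 0.00231 + 0.00083 = 0.59042.
To 3 decimal places, D = 0.590.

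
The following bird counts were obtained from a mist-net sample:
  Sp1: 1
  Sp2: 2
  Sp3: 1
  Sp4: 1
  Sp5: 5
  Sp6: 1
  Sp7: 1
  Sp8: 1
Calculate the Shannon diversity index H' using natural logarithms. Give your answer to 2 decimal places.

1.84

Total N = 1+2+1+1+5+1+1+1 = 13, so the proportions are 0.0769, 0.1538, 0.0769, 0.0769, 0.3846, 0.0769, 0.0769, 0.0769 (working shown to 4 dp, full precision carried).
Each pᵢ ln pᵢ term: 0.0769×(-2.5649)=-0.1973, 0.1538×(-1.8718)=-0.2880, 0.0769×(-2.5649)=-0.1973, 0.0769×(-2.5649)=-0.1973, 0.3846×(-0.9555)=-0.3675, 0.0769×(-2.5649)=-0.1973, 0.0769×(-2.5649)=-0.1973, 0.0769×(-2.5649)=-0.1973.
Sum = -1.8393, so H' = 1.84.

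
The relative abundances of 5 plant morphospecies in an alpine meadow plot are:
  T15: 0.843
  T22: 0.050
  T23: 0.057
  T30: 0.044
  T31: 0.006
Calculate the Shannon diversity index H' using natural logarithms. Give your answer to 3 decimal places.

Each pᵢ ln pᵢ term (working shown to 5 dp, full precision carried): 0.843×(-0.17079)=-0.14397, 0.05×(-2.99573)=-0.14979, 0.057×(-2.86470)=-0.16329, 0.044×(-3.12357)=-0.13744, 0.006×(-5.11600)=-0.03070.
Sum = -0.62518, so H' = 0.625.

0.625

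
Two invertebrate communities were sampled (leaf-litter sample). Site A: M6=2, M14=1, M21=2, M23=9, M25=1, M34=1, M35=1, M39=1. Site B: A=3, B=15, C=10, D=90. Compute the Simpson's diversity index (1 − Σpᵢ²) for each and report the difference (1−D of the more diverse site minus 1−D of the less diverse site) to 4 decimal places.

Site A: N=18, proportions 0.11111111, 0.05555556, 0.11111111, 0.5, 0.05555556, 0.05555556, 0.05555556, 0.05555556, giving 1−D = 0.70987654 (working shown to 8 dp, full precision carried).
Site B: N=118, proportions 0.02542373, 0.12711864, 0.08474576, 0.76271186, giving 1−D = 0.39428325.
Difference = |0.70987654 − 0.39428325| = 0.31559329, i.e. 0.3156 to 4 decimal places.

0.3156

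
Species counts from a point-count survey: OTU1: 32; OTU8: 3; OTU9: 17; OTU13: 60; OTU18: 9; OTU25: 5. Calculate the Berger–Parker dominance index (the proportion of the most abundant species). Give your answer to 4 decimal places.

0.4762

Total N = 32+3+17+60+9+5 = 126, so the proportions are 0.253968, 0.02381, 0.134921, 0.47619, 0.071429, 0.039683 (working shown to 6 dp, full precision carried).
The largest proportion is 0.47619, i.e. d = 0.4762 to 4 decimal places.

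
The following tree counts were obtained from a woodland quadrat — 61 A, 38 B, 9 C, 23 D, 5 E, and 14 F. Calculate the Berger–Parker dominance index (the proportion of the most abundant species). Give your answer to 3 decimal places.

Total N = 61+38+9+23+5+14 = 150, so the proportions are 0.40667, 0.25333, 0.06, 0.15333, 0.03333, 0.09333 (working shown to 5 dp, full precision carried).
The largest proportion is 0.40667, i.e. d = 0.407 to 3 decimal places.

0.407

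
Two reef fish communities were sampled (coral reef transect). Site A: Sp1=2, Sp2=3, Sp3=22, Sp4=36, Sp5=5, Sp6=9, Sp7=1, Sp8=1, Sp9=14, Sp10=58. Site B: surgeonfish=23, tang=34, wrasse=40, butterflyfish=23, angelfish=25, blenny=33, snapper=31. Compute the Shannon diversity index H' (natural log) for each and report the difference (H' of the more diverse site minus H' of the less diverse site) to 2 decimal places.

Site A: N=151, proportions 0.0132, 0.0199, 0.1457, 0.2384, 0.0331, 0.0596, 0.0066, 0.0066, 0.0927, 0.3841, giving H' = 1.6930 (working shown to 4 dp, full precision carried).
Site B: N=209, proportions 0.11, 0.1627, 0.1914, 0.11, 0.1196, 0.1579, 0.1483, giving H' = 1.9261.
Difference = |1.6930 − 1.9261| = 0.2331, i.e. 0.23 to 2 decimal places.

0.23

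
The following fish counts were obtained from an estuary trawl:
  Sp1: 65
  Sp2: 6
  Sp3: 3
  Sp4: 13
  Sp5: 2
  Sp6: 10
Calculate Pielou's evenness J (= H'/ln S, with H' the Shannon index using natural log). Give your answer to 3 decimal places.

Total N = 65+6+3+13+2+10 = 99, so the proportions are 0.65657, 0.06061, 0.0303, 0.13131, 0.0202, 0.10101 (working shown to 5 dp, full precision carried).
H' = −Σ pᵢ ln pᵢ = −((-0.27624) + (-0.16990) + (-0.10595) + (-0.26659) + (-0.07883) + (-0.23157)) = 1.12908.
With S = 6 species, ln S = 1.79176, so J = 1.12908/1.79176 = 0.63015, i.e. 0.630 to 3 decimal places.

0.630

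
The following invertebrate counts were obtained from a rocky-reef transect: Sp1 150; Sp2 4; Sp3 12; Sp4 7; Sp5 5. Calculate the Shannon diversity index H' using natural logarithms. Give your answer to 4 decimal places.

Total N = 150+4+12+7+5 = 178, so the proportions are 0.842697, 0.022472, 0.067416, 0.039326, 0.02809 (working shown to 6 dp, full precision carried).
Each pᵢ ln pᵢ term: 0.842697×(-0.171148)=-0.144226, 0.022472×(-3.795489)=-0.085292, 0.067416×(-2.696877)=-0.181812, 0.039326×(-3.235873)=-0.127253, 0.02809×(-3.572346)=-0.100347.
Sum = -0.638930, so H' = 0.6389.

0.6389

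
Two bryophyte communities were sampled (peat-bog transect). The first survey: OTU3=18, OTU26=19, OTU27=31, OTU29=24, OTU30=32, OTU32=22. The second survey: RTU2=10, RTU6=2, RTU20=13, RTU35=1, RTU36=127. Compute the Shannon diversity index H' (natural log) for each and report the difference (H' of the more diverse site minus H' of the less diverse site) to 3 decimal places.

1.135

The first survey: N=146, proportions 0.12329, 0.13014, 0.21233, 0.16438, 0.21918, 0.15068, giving H' = 1.76714 (working shown to 5 dp, full precision carried).
The second survey: N=153, proportions 0.06536, 0.01307, 0.08497, 0.00654, 0.83007, giving H' = 0.63195.
Difference = |1.76714 − 0.63195| = 1.13519, i.e. 1.135 to 3 decimal places.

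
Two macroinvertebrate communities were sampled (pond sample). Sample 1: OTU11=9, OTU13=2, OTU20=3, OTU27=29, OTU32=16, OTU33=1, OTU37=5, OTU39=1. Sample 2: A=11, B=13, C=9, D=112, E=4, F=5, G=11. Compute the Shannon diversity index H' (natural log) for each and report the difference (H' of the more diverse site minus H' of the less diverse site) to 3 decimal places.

0.366

Sample 1: N=66, proportions 0.13636, 0.0303, 0.04545, 0.43939, 0.24242, 0.01515, 0.07576, 0.01515, giving H' = 1.54545 (working shown to 5 dp, full precision carried).
Sample 2: N=165, proportions 0.06667, 0.07879, 0.05455, 0.67879, 0.02424, 0.0303, 0.06667, giving H' = 1.17905.
Difference = |1.54545 − 1.17905| = 0.36640, i.e. 0.366 to 3 decimal places.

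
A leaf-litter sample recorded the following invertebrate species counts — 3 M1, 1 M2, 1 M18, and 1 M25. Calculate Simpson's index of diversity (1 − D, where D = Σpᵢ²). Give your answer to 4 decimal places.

Total N = 3+1+1+1 = 6, so the proportions are 0.5, 0.166667, 0.166667, 0.166667 (working shown to 6 dp, full precision carried).
D = 0.5² + 0.166667² + 0.166667² + 0.166667² = 0.250000 + 0.027778 + 0.027778 + 0.027778 = 0.333333.
So 1 − D = 0.666667, i.e. 0.6667 to 4 decimal places.

0.6667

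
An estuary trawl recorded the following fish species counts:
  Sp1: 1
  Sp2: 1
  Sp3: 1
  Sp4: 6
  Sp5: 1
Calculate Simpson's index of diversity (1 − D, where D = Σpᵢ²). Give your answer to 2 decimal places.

Total N = 1+1+1+6+1 = 10, so the proportions are 0.1, 0.1, 0.1, 0.6, 0.1 (working shown to 4 dp, full precision carried).
D = 0.1² + 0.1² + 0.1² + 0.6² + 0.1² = 0.0100 + 0.0100 + 0.0100 + 0.3600 + 0.0100 = 0.4000.
So 1 − D = 0.6000, i.e. 0.60 to 2 decimal places.

0.60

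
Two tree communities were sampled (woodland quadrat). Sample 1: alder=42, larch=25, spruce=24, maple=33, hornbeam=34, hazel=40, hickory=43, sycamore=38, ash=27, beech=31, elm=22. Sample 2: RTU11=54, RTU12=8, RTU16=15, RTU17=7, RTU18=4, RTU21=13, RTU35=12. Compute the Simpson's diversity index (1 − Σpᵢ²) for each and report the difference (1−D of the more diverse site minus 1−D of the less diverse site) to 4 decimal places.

Sample 1: N=359, proportions 0.116992, 0.069638, 0.066852, 0.091922, 0.094708, 0.111421, 0.119777, 0.10585, 0.075209, 0.086351, 0.061281, giving 1−D = 0.904742 (working shown to 6 dp, full precision carried).
Sample 2: N=113, proportions 0.477876, 0.070796, 0.132743, 0.061947, 0.035398, 0.115044, 0.106195, giving 1−D = 0.719399.
Difference = |0.904742 − 0.719399| = 0.185343, i.e. 0.1853 to 4 decimal places.

0.1853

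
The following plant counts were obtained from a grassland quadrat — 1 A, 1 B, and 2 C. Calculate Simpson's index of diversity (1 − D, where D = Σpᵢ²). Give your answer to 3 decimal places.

0.625

Total N = 1+1+2 = 4, so the proportions are 0.25, 0.25, 0.5 (working shown to 5 dp, full precision carried).
D = 0.25² + 0.25² + 0.5² = 0.06250 + 0.06250 + 0.25000 = 0.37500.
So 1 − D = 0.62500, i.e. 0.625 to 3 decimal places.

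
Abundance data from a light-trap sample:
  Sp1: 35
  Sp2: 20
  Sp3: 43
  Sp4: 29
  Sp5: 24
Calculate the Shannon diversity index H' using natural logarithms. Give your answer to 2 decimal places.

Total N = 35+20+43+29+24 = 151, so the proportions are 0.2318, 0.1325, 0.2848, 0.1921, 0.1589 (working shown to 4 dp, full precision carried).
Each pᵢ ln pᵢ term: 0.2318×(-1.4619)=-0.3389, 0.1325×(-2.0215)=-0.2678, 0.2848×(-1.2561)=-0.3577, 0.1921×(-1.6500)=-0.3169, 0.1589×(-1.8392)=-0.2923.
Sum = -1.5735, so H' = 1.57.

1.57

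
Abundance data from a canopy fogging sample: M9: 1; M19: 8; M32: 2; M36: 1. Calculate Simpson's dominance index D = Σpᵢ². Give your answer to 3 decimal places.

0.486

Total N = 1+8+2+1 = 12, so the proportions are 0.08333, 0.66667, 0.16667, 0.08333 (working shown to 5 dp, full precision carried).
D = 0.08333² + 0.66667² + 0.16667² + 0.08333² = 0.00694 + 0.44444 + 0.02778 + 0.00694 = 0.48611.
To 3 decimal places, D = 0.486.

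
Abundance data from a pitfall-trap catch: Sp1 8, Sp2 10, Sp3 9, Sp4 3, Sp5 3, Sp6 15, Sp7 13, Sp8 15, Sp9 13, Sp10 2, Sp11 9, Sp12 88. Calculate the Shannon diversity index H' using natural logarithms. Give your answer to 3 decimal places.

1.890

Total N = 8+10+9+3+3+15+13+15+13+2+9+88 = 188, so the proportions are 0.04255, 0.05319, 0.04787, 0.01596, 0.01596, 0.07979, 0.06915, 0.07979, 0.06915, 0.01064, 0.04787, 0.46809 (working shown to 5 dp, full precision carried).
Each pᵢ ln pᵢ term: 0.04255×(-3.15700)=-0.13434, 0.05319×(-2.93386)=-0.15606, 0.04787×(-3.03922)=-0.14549, 0.01596×(-4.13783)=-0.06603, 0.01596×(-4.13783)=-0.06603, 0.07979×(-2.52839)=-0.20173, 0.06915×(-2.67149)=-0.18473, 0.07979×(-2.52839)=-0.20173, 0.06915×(-2.67149)=-0.18473, 0.01064×(-4.54329)=-0.04833, 0.04787×(-3.03922)=-0.14549, 0.46809×(-0.75911)=-0.35533.
Sum = -1.89003, so H' = 1.890.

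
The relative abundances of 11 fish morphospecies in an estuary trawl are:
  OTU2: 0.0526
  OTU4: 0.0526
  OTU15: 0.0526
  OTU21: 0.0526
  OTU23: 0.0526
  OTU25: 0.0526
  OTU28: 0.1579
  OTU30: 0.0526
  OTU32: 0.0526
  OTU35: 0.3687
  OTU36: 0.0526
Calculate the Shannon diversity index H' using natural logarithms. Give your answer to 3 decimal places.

2.054

Each pᵢ ln pᵢ term (working shown to 5 dp, full precision carried): 0.0526×(-2.94504)=-0.15491, 0.0526×(-2.94504)=-0.15491, 0.0526×(-2.94504)=-0.15491, 0.0526×(-2.94504)=-0.15491, 0.0526×(-2.94504)=-0.15491, 0.0526×(-2.94504)=-0.15491, 0.1579×(-1.84579)=-0.29145, 0.0526×(-2.94504)=-0.15491, 0.0526×(-2.94504)=-0.15491, 0.3687×(-0.99777)=-0.36788, 0.0526×(-2.94504)=-0.15491.
Sum = -2.05351, so H' = 2.054.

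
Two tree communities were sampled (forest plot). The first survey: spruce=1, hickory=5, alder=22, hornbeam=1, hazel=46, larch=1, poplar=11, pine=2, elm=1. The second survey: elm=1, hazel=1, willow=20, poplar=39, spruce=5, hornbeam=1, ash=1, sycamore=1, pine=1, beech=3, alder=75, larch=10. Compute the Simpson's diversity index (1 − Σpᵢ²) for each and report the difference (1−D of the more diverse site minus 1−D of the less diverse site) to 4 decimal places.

0.0321

The first survey: N=90, proportions 0.011111, 0.055556, 0.244444, 0.011111, 0.511111, 0.011111, 0.122222, 0.022222, 0.011111, giving 1−D = 0.660000 (working shown to 6 dp, full precision carried).
The second survey: N=158, proportions 0.006329, 0.006329, 0.126582, 0.246835, 0.031646, 0.006329, 0.006329, 0.006329, 0.006329, 0.018987, 0.474684, 0.063291, giving 1−D = 0.692117.
Difference = |0.660000 − 0.692117| = 0.032117, i.e. 0.0321 to 4 decimal places.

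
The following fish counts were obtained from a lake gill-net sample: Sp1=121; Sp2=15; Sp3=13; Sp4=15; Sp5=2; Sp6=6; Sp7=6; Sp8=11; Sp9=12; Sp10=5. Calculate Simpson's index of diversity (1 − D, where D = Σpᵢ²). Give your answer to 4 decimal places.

0.6318

Total N = 121+15+13+15+2+6+6+11+12+5 = 206, so the proportions are 0.587379, 0.072816, 0.063107, 0.072816, 0.009709, 0.029126, 0.029126, 0.053398, 0.058252, 0.024272 (working shown to 6 dp, full precision carried).
D = 0.587379² + 0.072816² + 0.063107² + 0.072816² + 0.009709² + 0.029126² + 0.029126² + 0.053398² + 0.058252² + 0.024272² = 0.345014 + 0.005302 + 0.003982 + 0.005302 + 0.000094 + 0.000848 + 0.000848 + 0.002851 + 0.003393 + 0.000589 = 0.368225.
So 1 − D = 0.631775, i.e. 0.6318 to 4 decimal places.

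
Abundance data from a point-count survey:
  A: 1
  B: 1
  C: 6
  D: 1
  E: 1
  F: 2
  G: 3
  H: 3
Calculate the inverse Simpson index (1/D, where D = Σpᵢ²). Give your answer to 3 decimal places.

5.226

Total N = 1+1+6+1+1+2+3+3 = 18, so the proportions are 0.0555556, 0.0555556, 0.3333333, 0.0555556, 0.0555556, 0.1111111, 0.1666667, 0.1666667 (working shown to 7 dp, full precision carried).
D = 0.0555556² + 0.0555556² + 0.3333333² + 0.0555556² + 0.0555556² + 0.1111111² + 0.1666667² + 0.1666667² = 0.0030864 + 0.0030864 + 0.1111111 + 0.0030864 + 0.0030864 + 0.0123457 + 0.0277778 + 0.0277778 = 0.1913580.
So 1/D = 5.22581, i.e. 5.226 to 3 decimal places.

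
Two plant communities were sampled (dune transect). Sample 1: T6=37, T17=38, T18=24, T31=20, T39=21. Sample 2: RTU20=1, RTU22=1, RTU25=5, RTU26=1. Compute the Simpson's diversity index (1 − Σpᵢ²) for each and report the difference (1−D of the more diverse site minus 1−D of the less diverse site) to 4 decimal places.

0.2217

Sample 1: N=140, proportions 0.264286, 0.271429, 0.171429, 0.142857, 0.15, giving 1−D = 0.784184 (working shown to 6 dp, full precision carried).
Sample 2: N=8, proportions 0.125, 0.125, 0.625, 0.125, giving 1−D = 0.562500.
Difference = |0.784184 − 0.562500| = 0.221684, i.e. 0.2217 to 4 decimal places.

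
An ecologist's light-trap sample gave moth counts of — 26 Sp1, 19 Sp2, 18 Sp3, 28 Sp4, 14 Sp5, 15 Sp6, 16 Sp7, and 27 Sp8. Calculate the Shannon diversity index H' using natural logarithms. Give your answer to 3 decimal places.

2.045

Total N = 26+19+18+28+14+15+16+27 = 163, so the proportions are 0.15951, 0.11656, 0.11043, 0.17178, 0.08589, 0.09202, 0.09816, 0.16564 (working shown to 5 dp, full precision carried).
Each pᵢ ln pᵢ term: 0.15951×(-1.83565)=-0.29280, 0.11656×(-2.14931)=-0.25053, 0.11043×(-2.20338)=-0.24332, 0.17178×(-1.76155)=-0.30260, 0.08589×(-2.45469)=-0.21083, 0.09202×(-2.38570)=-0.21954, 0.09816×(-2.32116)=-0.22784, 0.16564×(-1.79791)=-0.29781.
Sum = -2.04528, so H' = 2.045.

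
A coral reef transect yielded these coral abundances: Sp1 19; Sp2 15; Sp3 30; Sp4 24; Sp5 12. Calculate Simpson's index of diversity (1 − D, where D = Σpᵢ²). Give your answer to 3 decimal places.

0.779

Total N = 19+15+30+24+12 = 100, so the proportions are 0.19, 0.15, 0.3, 0.24, 0.12 (working shown to 5 dp, full precision carried).
D = 0.19² + 0.15² + 0.3² + 0.24² + 0.12² = 0.03610 + 0.02250 + 0.09000 + 0.05760 + 0.01440 = 0.22060.
So 1 − D = 0.77940, i.e. 0.779 to 3 decimal places.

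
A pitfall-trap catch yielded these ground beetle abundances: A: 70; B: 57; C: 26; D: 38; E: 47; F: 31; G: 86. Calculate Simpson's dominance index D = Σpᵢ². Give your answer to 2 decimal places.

0.17

Total N = 70+57+26+38+47+31+86 = 355, so the proportions are 0.1972, 0.1606, 0.0732, 0.107, 0.1324, 0.0873, 0.2423 (working shown to 4 dp, full precision carried).
D = 0.1972² + 0.1606² + 0.0732² + 0.107² + 0.1324² + 0.0873² + 0.2423² = 0.0389 + 0.0258 + 0.0054 + 0.0115 + 0.0175 + 0.0076 + 0.0587 = 0.1653.
To 2 decimal places, D = 0.17.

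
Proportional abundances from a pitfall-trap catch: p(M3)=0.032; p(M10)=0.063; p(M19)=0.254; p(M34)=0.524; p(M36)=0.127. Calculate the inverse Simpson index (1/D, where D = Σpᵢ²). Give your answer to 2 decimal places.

2.78

D = 0.032² + 0.063² + 0.254² + 0.524² + 0.127² = 0.00102 + 0.00397 + 0.06452 + 0.27458 + 0.01613 = 0.36021 (working shown to 5 dp, full precision carried).
So 1/D = 2.7761, i.e. 2.78 to 2 decimal places.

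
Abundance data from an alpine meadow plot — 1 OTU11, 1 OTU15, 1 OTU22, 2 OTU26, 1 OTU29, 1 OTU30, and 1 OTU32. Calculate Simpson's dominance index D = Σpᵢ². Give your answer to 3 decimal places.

Total N = 1+1+1+2+1+1+1 = 8, so the proportions are 0.125, 0.125, 0.125, 0.25, 0.125, 0.125, 0.125 (working shown to 5 dp, full precision carried).
D = 0.125² + 0.125² + 0.125² + 0.25² + 0.125² + 0.125² + 0.125² = 0.01562 + 0.01562 + 0.01562 + 0.06250 + 0.01562 + 0.01562 + 0.01562 = 0.15625.
To 3 decimal places, D = 0.156.

0.156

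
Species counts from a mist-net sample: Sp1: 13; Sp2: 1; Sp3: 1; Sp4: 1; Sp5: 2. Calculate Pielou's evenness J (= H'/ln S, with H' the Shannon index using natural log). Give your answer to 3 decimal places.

Total N = 13+1+1+1+2 = 18, so the proportions are 0.72222, 0.05556, 0.05556, 0.05556, 0.11111 (working shown to 5 dp, full precision carried).
H' = −Σ pᵢ ln pᵢ = −((-0.23503) + (-0.16058) + (-0.16058) + (-0.16058) + (-0.24414)) = 0.96089.
With S = 5 species, ln S = 1.60944, so J = 0.96089/1.60944 = 0.59704, i.e. 0.597 to 3 decimal places.

0.597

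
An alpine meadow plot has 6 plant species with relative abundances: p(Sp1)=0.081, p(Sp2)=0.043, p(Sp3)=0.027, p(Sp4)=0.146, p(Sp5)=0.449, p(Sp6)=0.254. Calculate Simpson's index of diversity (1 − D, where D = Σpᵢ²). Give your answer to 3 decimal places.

D = 0.081² + 0.043² + 0.027² + 0.146² + 0.449² + 0.254² = 0.00656 + 0.00185 + 0.00073 + 0.02132 + 0.20160 + 0.06452 = 0.29657 (working shown to 5 dp, full precision carried).
So 1 − D = 0.70343, i.e. 0.703 to 3 decimal places.

0.703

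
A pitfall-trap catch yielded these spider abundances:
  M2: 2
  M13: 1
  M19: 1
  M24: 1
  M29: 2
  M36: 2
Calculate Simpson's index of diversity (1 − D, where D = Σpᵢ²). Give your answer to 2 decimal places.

0.81

Total N = 2+1+1+1+2+2 = 9, so the proportions are 0.2222, 0.1111, 0.1111, 0.1111, 0.2222, 0.2222 (working shown to 4 dp, full precision carried).
D = 0.2222² + 0.1111² + 0.1111² + 0.1111² + 0.2222² + 0.2222² = 0.0494 + 0.0123 + 0.0123 + 0.0123 + 0.0494 + 0.0494 = 0.1852.
So 1 − D = 0.8148, i.e. 0.81 to 2 decimal places.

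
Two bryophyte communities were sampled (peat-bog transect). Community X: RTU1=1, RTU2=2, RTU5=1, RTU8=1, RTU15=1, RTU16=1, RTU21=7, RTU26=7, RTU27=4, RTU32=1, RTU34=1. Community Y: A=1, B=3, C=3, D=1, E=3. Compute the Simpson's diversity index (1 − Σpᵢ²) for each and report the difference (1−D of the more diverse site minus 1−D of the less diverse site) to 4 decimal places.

Community X: N=27, proportions 0.03703704, 0.07407407, 0.03703704, 0.03703704, 0.03703704, 0.03703704, 0.25925926, 0.25925926, 0.14814815, 0.03703704, 0.03703704, giving 1−D = 0.82853224 (working shown to 8 dp, full precision carried).
Community Y: N=11, proportions 0.09090909, 0.27272727, 0.27272727, 0.09090909, 0.27272727, giving 1−D = 0.76033058.
Difference = |0.82853224 − 0.76033058| = 0.06820166, i.e. 0.0682 to 4 decimal places.

0.0682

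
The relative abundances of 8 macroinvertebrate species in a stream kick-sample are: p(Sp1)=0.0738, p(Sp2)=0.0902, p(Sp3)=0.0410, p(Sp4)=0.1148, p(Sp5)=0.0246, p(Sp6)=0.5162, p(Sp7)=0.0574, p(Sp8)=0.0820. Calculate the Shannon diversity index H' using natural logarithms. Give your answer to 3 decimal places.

1.590

Each pᵢ ln pᵢ term (working shown to 5 dp, full precision carried): 0.0738×(-2.60640)=-0.19235, 0.0902×(-2.40573)=-0.21700, 0.041×(-3.19418)=-0.13096, 0.1148×(-2.16456)=-0.24849, 0.0246×(-3.70501)=-0.09114, 0.5162×(-0.66126)=-0.34134, 0.0574×(-2.85771)=-0.16403, 0.082×(-2.50104)=-0.20508.
Sum = -1.59041, so H' = 1.590.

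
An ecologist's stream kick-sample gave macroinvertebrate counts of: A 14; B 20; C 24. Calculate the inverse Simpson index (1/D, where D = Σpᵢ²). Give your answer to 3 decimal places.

2.870

Total N = 14+20+24 = 58, so the proportions are 0.241379, 0.344828, 0.413793 (working shown to 6 dp, full precision carried).
D = 0.241379² + 0.344828² + 0.413793² = 0.058264 + 0.118906 + 0.171225 = 0.348395.
So 1/D = 2.87031, i.e. 2.870 to 3 decimal places.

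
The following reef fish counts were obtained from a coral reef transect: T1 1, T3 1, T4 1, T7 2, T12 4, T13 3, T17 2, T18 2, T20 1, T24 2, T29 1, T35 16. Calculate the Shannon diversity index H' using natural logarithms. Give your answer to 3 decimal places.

Total N = 1+1+1+2+4+3+2+2+1+2+1+16 = 36, so the proportions are 0.02778, 0.02778, 0.02778, 0.05556, 0.11111, 0.08333, 0.05556, 0.05556, 0.02778, 0.05556, 0.02778, 0.44444 (working shown to 5 dp, full precision carried).
Each pᵢ ln pᵢ term: 0.02778×(-3.58352)=-0.09954, 0.02778×(-3.58352)=-0.09954, 0.02778×(-3.58352)=-0.09954, 0.05556×(-2.89037)=-0.16058, 0.11111×(-2.19722)=-0.24414, 0.08333×(-2.48491)=-0.20708, 0.05556×(-2.89037)=-0.16058, 0.05556×(-2.89037)=-0.16058, 0.02778×(-3.58352)=-0.09954, 0.05556×(-2.89037)=-0.16058, 0.02778×(-3.58352)=-0.09954, 0.44444×(-0.81093)=-0.36041.
Sum = -1.95164, so H' = 1.952.

1.952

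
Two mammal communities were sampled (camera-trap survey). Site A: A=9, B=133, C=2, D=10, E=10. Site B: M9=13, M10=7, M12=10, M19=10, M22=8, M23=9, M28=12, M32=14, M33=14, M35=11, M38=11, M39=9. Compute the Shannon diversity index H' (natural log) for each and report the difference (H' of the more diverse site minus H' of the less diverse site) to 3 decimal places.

Site A: N=164, proportions 0.05488, 0.81098, 0.0122, 0.06098, 0.06098, giving H' = 0.72408 (working shown to 5 dp, full precision carried).
Site B: N=128, proportions 0.10156, 0.05469, 0.07812, 0.07812, 0.0625, 0.07031, 0.09375, 0.10938, 0.10938, 0.08594, 0.08594, 0.07031, giving H' = 2.46399.
Difference = |0.72408 − 2.46399| = 1.73991, i.e. 1.740 to 3 decimal places.

1.740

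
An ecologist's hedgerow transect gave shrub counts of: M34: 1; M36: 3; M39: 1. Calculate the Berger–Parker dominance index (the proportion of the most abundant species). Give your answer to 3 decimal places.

0.600

Total N = 1+3+1 = 5, so the proportions are 0.2, 0.6, 0.2 (working shown to 5 dp, full precision carried).
The largest proportion is 0.6, i.e. d = 0.600 to 3 decimal places.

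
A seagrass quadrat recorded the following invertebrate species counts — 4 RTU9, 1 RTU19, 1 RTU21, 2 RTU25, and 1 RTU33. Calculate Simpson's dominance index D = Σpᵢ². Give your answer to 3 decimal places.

0.284

Total N = 4+1+1+2+1 = 9, so the proportions are 0.44444, 0.11111, 0.11111, 0.22222, 0.11111 (working shown to 5 dp, full precision carried).
D = 0.44444² + 0.11111² + 0.11111² + 0.22222² + 0.11111² = 0.19753 + 0.01235 + 0.01235 + 0.04938 + 0.01235 = 0.28395.
To 3 decimal places, D = 0.284.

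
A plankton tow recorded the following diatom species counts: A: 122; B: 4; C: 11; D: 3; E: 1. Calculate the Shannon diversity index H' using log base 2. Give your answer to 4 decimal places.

Total N = 122+4+11+3+1 = 141, so the proportions are 0.865248, 0.028369, 0.078014, 0.021277, 0.007092 (working shown to 6 dp, full precision carried).
Each pᵢ log₂ pᵢ term: 0.865248×(-0.208814)=-0.180676, 0.028369×(-5.139551)=-0.145803, 0.078014×(-3.680120)=-0.287102, 0.021277×(-5.554589)=-0.118183, 0.007092×(-7.139551)=-0.050635.
Sum = -0.782398, so H' = 0.7824.

0.7824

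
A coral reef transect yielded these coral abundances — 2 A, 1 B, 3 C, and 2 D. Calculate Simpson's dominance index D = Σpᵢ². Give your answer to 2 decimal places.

Total N = 2+1+3+2 = 8, so the proportions are 0.25, 0.125, 0.375, 0.25 (working shown to 4 dp, full precision carried).
D = 0.25² + 0.125² + 0.375² + 0.25² = 0.0625 + 0.0156 + 0.1406 + 0.0625 = 0.2812.
To 2 decimal places, D = 0.28.

0.28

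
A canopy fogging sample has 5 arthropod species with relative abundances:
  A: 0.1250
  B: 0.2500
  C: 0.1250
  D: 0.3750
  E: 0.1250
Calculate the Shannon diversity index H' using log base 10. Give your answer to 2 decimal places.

Each pᵢ log₁₀ pᵢ term (working shown to 4 dp, full precision carried): 0.125×(-0.9031)=-0.1129, 0.25×(-0.6021)=-0.1505, 0.125×(-0.9031)=-0.1129, 0.375×(-0.4260)=-0.1597, 0.125×(-0.9031)=-0.1129.
Sum = -0.6489, so H' = 0.65.

0.65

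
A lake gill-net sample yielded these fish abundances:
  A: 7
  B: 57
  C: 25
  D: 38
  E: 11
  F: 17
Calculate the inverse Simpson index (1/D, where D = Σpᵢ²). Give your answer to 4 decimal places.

4.1587

Total N = 7+57+25+38+11+17 = 155, so the proportions are 0.04516129, 0.36774194, 0.16129032, 0.24516129, 0.07096774, 0.10967742 (working shown to 8 dp, full precision carried).
D = 0.04516129² + 0.36774194² + 0.16129032² + 0.24516129² + 0.07096774² + 0.10967742² = 0.00203954 + 0.13523413 + 0.02601457 + 0.06010406 + 0.00503642 + 0.01202914 = 0.24045786.
So 1/D = 4.158733, i.e. 4.1587 to 4 decimal places.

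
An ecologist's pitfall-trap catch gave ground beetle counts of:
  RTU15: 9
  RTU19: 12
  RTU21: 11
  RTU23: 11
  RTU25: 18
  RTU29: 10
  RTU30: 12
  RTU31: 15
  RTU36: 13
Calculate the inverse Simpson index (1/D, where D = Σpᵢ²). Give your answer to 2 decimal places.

8.62

Total N = 9+12+11+11+18+10+12+15+13 = 111, so the proportions are 0.081081, 0.108108, 0.099099, 0.099099, 0.162162, 0.09009, 0.108108, 0.135135, 0.117117 (working shown to 6 dp, full precision carried).
D = 0.081081² + 0.108108² + 0.099099² + 0.099099² + 0.162162² + 0.09009² + 0.108108² + 0.135135² + 0.117117² = 0.006574 + 0.011687 + 0.009821 + 0.009821 + 0.026297 + 0.008116 + 0.011687 + 0.018262 + 0.013716 = 0.115981.
So 1/D = 8.6221, i.e. 8.62 to 2 decimal places.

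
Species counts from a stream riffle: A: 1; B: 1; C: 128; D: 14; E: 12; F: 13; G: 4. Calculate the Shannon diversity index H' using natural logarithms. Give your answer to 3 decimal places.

0.953

Total N = 1+1+128+14+12+13+4 = 173, so the proportions are 0.00578, 0.00578, 0.73988, 0.08092, 0.06936, 0.07514, 0.02312 (working shown to 5 dp, full precision carried).
Each pᵢ ln pᵢ term: 0.00578×(-5.15329)=-0.02979, 0.00578×(-5.15329)=-0.02979, 0.73988×(-0.30126)=-0.22290, 0.08092×(-2.51423)=-0.20346, 0.06936×(-2.66838)=-0.18509, 0.07514×(-2.58834)=-0.19450, 0.02312×(-3.76700)=-0.08710.
Sum = -0.95263, so H' = 0.953.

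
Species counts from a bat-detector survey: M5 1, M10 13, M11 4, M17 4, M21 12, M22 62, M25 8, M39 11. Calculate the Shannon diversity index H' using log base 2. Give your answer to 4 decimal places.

Total N = 1+13+4+4+12+62+8+11 = 115, so the proportions are 0.008696, 0.113043, 0.034783, 0.034783, 0.104348, 0.53913, 0.069565, 0.095652 (working shown to 6 dp, full precision carried).
Each pᵢ log₂ pᵢ term: 0.008696×(-6.845490)=-0.059526, 0.113043×(-3.145050)=-0.355527, 0.034783×(-4.845490)=-0.168539, 0.034783×(-4.845490)=-0.168539, 0.104348×(-3.260528)=-0.340229, 0.53913×(-0.891294)=-0.480524, 0.069565×(-3.845490)=-0.267512, 0.095652×(-3.386058)=-0.323884.
Sum = -2.164280, so H' = 2.1643.

2.1643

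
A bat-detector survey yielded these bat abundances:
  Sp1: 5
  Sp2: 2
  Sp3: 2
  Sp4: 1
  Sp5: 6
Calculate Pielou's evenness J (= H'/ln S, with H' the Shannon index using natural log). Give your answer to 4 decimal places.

0.8851

Total N = 5+2+2+1+6 = 16, so the proportions are 0.3125, 0.125, 0.125, 0.0625, 0.375 (working shown to 6 dp, full precision carried).
H' = −Σ pᵢ ln pᵢ = −((-0.363485) + (-0.259930) + (-0.259930) + (-0.173287) + (-0.367811)) = 1.424443.
With S = 5 species, ln S = 1.609438, so J = 1.424443/1.609438 = 0.885056, i.e. 0.8851 to 4 decimal places.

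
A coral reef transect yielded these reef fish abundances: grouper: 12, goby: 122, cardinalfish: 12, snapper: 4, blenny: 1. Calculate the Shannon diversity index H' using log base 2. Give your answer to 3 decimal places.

Total N = 12+122+12+4+1 = 151, so the proportions are 0.07947, 0.80795, 0.07947, 0.02649, 0.00662 (working shown to 5 dp, full precision carried).
Each pᵢ log₂ pᵢ term: 0.07947×(-3.65344)=-0.29034, 0.80795×(-0.30767)=-0.24858, 0.07947×(-3.65344)=-0.29034, 0.02649×(-5.23840)=-0.13877, 0.00662×(-7.23840)=-0.04794.
Sum = -1.01596, so H' = 1.016.

1.016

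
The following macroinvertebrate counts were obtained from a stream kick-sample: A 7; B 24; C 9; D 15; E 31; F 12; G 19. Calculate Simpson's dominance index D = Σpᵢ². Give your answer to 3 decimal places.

0.175

Total N = 7+24+9+15+31+12+19 = 117, so the proportions are 0.05983, 0.20513, 0.07692, 0.12821, 0.26496, 0.10256, 0.16239 (working shown to 5 dp, full precision carried).
D = 0.05983² + 0.20513² + 0.07692² + 0.12821² + 0.26496² + 0.10256² + 0.16239² = 0.00358 + 0.04208 + 0.00592 + 0.01644 + 0.07020 + 0.01052 + 0.02637 = 0.17510.
To 3 decimal places, D = 0.175.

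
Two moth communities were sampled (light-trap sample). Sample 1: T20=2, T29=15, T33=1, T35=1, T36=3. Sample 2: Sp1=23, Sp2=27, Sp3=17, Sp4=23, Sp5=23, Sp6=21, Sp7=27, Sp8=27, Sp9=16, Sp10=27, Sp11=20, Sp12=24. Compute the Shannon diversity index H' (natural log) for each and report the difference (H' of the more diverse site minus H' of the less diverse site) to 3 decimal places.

Sample 1: N=22, proportions 0.09091, 0.68182, 0.04545, 0.04545, 0.13636, giving H' = 1.03182 (working shown to 5 dp, full precision carried).
Sample 2: N=275, proportions 0.08364, 0.09818, 0.06182, 0.08364, 0.08364, 0.07636, 0.09818, 0.09818, 0.05818, 0.09818, 0.07273, 0.08727, giving H' = 2.47150.
Difference = |1.03182 − 2.47150| = 1.43968, i.e. 1.440 to 3 decimal places.

1.440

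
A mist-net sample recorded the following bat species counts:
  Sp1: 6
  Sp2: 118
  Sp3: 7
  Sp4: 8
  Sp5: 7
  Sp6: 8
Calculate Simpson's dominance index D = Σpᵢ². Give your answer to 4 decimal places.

0.5982

Total N = 6+118+7+8+7+8 = 154, so the proportions are 0.038961, 0.766234, 0.045455, 0.051948, 0.045455, 0.051948 (working shown to 6 dp, full precision carried).
D = 0.038961² + 0.766234² + 0.045455² + 0.051948² + 0.045455² + 0.051948² = 0.001518 + 0.587114 + 0.002066 + 0.002699 + 0.002066 + 0.002699 = 0.598162.
To 4 decimal places, D = 0.5982.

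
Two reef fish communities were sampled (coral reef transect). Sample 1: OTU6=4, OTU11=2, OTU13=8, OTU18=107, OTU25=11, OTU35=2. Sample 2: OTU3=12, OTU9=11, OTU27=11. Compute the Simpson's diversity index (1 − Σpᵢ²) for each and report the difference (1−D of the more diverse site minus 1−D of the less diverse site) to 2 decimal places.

Sample 1: N=134, proportions 0.02985, 0.01493, 0.0597, 0.79851, 0.08209, 0.01493, giving 1−D = 0.35075 (working shown to 5 dp, full precision carried).
Sample 2: N=34, proportions 0.35294, 0.32353, 0.32353, giving 1−D = 0.66609.
Difference = |0.35075 − 0.66609| = 0.31534, i.e. 0.32 to 2 decimal places.

0.32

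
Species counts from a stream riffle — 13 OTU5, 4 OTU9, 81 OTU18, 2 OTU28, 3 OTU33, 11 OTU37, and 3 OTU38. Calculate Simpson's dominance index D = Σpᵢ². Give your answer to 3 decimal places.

0.503

Total N = 13+4+81+2+3+11+3 = 117, so the proportions are 0.11111, 0.03419, 0.69231, 0.01709, 0.02564, 0.09402, 0.02564 (working shown to 5 dp, full precision carried).
D = 0.11111² + 0.03419² + 0.69231² + 0.01709² + 0.02564² + 0.09402² + 0.02564² = 0.01235 + 0.00117 + 0.47929 + 0.00029 + 0.00066 + 0.00884 + 0.00066 = 0.50325.
To 3 decimal places, D = 0.503.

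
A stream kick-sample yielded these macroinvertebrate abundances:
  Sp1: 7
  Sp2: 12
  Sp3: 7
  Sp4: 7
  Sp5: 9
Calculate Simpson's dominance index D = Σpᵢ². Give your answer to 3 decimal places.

Total N = 7+12+7+7+9 = 42, so the proportions are 0.16667, 0.28571, 0.16667, 0.16667, 0.21429 (working shown to 5 dp, full precision carried).
D = 0.16667² + 0.28571² + 0.16667² + 0.16667² + 0.21429² = 0.02778 + 0.08163 + 0.02778 + 0.02778 + 0.04592 = 0.21088.
To 3 decimal places, D = 0.211.

0.211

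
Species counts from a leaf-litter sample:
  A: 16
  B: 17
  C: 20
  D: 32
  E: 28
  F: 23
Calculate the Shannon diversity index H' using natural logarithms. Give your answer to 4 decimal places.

1.7600

Total N = 16+17+20+32+28+23 = 136, so the proportions are 0.117647, 0.125, 0.147059, 0.235294, 0.205882, 0.169118 (working shown to 6 dp, full precision carried).
Each pᵢ ln pᵢ term: 0.117647×(-2.140066)=-0.251772, 0.125×(-2.079442)=-0.259930, 0.147059×(-1.916923)=-0.281900, 0.235294×(-1.446919)=-0.340452, 0.205882×(-1.580450)=-0.325387, 0.169118×(-1.777161)=-0.300549.
Sum = -1.759991, so H' = 1.7600.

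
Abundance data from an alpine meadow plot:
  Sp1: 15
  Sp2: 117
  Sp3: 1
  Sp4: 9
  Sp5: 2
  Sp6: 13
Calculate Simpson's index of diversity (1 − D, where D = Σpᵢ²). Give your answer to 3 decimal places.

Total N = 15+117+1+9+2+13 = 157, so the proportions are 0.09554, 0.74522, 0.00637, 0.05732, 0.01274, 0.0828 (working shown to 5 dp, full precision carried).
D = 0.09554² + 0.74522² + 0.00637² + 0.05732² + 0.01274² + 0.0828² = 0.00913 + 0.55536 + 0.00004 + 0.00329 + 0.00016 + 0.00686 = 0.57483.
So 1 − D = 0.42517, i.e. 0.425 to 3 decimal places.

0.425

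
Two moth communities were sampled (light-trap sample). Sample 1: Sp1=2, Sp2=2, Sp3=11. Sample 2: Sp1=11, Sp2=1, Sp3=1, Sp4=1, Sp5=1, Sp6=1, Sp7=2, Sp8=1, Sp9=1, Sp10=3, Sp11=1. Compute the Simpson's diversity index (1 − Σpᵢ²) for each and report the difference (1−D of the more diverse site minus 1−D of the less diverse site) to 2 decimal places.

Sample 1: N=15, proportions 0.1333, 0.1333, 0.7333, giving 1−D = 0.4267 (working shown to 4 dp, full precision carried).
Sample 2: N=24, proportions 0.4583, 0.0417, 0.0417, 0.0417, 0.0417, 0.0417, 0.0833, 0.0417, 0.0417, 0.125, 0.0417, giving 1−D = 0.7535.
Difference = |0.4267 − 0.7535| = 0.3268, i.e. 0.33 to 2 decimal places.

0.33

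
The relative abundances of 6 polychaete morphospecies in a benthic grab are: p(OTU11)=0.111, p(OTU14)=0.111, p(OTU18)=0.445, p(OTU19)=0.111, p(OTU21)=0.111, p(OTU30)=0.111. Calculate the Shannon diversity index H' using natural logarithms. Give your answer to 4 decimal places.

1.5803

Each pᵢ ln pᵢ term (working shown to 6 dp, full precision carried): 0.111×(-2.198225)=-0.244003, 0.111×(-2.198225)=-0.244003, 0.445×(-0.809681)=-0.360308, 0.111×(-2.198225)=-0.244003, 0.111×(-2.198225)=-0.244003, 0.111×(-2.198225)=-0.244003.
Sum = -1.580323, so H' = 1.5803.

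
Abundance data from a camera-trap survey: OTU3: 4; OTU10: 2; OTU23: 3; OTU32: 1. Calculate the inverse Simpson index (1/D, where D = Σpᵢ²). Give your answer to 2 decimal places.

3.33

Total N = 4+2+3+1 = 10, so the proportions are 0.4, 0.2, 0.3, 0.1 (working shown to 6 dp, full precision carried).
D = 0.4² + 0.2² + 0.3² + 0.1² = 0.160000 + 0.040000 + 0.090000 + 0.010000 = 0.300000.
So 1/D = 3.3333, i.e. 3.33 to 2 decimal places.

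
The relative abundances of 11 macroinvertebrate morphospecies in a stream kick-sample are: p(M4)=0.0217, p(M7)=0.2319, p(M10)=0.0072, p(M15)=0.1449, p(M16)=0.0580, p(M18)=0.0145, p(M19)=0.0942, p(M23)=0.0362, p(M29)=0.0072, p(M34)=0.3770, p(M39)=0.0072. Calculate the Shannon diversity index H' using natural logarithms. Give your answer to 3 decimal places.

Each pᵢ ln pᵢ term (working shown to 5 dp, full precision carried): 0.0217×(-3.83044)=-0.08312, 0.2319×(-1.46145)=-0.33891, 0.0072×(-4.93367)=-0.03552, 0.1449×(-1.93171)=-0.27990, 0.058×(-2.84731)=-0.16514, 0.0145×(-4.23361)=-0.06139, 0.0942×(-2.36234)=-0.22253, 0.0362×(-3.31870)=-0.12014, 0.0072×(-4.93367)=-0.03552, 0.377×(-0.97551)=-0.36777, 0.0072×(-4.93367)=-0.03552.
Sum = -1.74547, so H' = 1.745.

1.745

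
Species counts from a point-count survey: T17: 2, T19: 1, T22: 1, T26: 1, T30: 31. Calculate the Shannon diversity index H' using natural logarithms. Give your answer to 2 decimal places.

Total N = 2+1+1+1+31 = 36, so the proportions are 0.0556, 0.0278, 0.0278, 0.0278, 0.8611 (working shown to 4 dp, full precision carried).
Each pᵢ ln pᵢ term: 0.0556×(-2.8904)=-0.1606, 0.0278×(-3.5835)=-0.0995, 0.0278×(-3.5835)=-0.0995, 0.0278×(-3.5835)=-0.0995, 0.8611×(-0.1495)=-0.1288.
Sum = -0.5880, so H' = 0.59.

0.59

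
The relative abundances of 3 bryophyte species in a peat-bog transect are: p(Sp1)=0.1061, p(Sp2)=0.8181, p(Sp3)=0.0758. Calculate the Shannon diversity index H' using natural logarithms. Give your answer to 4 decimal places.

Each pᵢ ln pᵢ term (working shown to 6 dp, full precision carried): 0.1061×(-2.243373)=-0.238022, 0.8181×(-0.200771)=-0.164251, 0.0758×(-2.579657)=-0.195538.
Sum = -0.597810, so H' = 0.5978.

0.5978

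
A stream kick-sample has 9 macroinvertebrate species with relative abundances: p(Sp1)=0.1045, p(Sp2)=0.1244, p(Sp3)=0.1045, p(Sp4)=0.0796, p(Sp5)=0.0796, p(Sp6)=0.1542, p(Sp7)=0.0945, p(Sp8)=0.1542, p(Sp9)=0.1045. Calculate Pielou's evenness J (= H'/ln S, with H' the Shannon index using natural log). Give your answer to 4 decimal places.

H' = −Σ pᵢ ln pᵢ = −((-0.236020) + (-0.259281) + (-0.236020) + (-0.201447) + (-0.201447) + (-0.288278) + (-0.222940) + (-0.288278) + (-0.236020)) = 2.169732 (working shown to 6 dp, full precision carried).
With S = 9 species, ln S = 2.197225, so J = 2.169732/2.197225 = 0.987487, i.e. 0.9875 to 4 decimal places.

0.9875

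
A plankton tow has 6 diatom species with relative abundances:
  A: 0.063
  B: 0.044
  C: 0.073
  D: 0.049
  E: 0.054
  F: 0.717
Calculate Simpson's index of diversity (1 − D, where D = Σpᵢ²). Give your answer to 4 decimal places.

0.4694

D = 0.063² + 0.044² + 0.073² + 0.049² + 0.054² + 0.717² = 0.003969 + 0.001936 + 0.005329 + 0.002401 + 0.002916 + 0.514089 = 0.530640 (working shown to 6 dp, full precision carried).
So 1 − D = 0.469360, i.e. 0.4694 to 4 decimal places.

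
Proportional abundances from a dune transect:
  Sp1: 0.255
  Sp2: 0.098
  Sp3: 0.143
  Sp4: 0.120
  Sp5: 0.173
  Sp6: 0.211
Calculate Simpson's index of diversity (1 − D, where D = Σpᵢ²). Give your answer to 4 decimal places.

D = 0.255² + 0.098² + 0.143² + 0.12² + 0.173² + 0.211² = 0.065025 + 0.009604 + 0.020449 + 0.014400 + 0.029929 + 0.044521 = 0.183928 (working shown to 6 dp, full precision carried).
So 1 − D = 0.816072, i.e. 0.8161 to 4 decimal places.

0.8161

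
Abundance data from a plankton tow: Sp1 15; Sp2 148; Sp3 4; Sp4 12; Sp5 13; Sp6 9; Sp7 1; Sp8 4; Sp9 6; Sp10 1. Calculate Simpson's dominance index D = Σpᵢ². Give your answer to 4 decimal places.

Total N = 15+148+4+12+13+9+1+4+6+1 = 213, so the proportions are 0.070423, 0.694836, 0.018779, 0.056338, 0.061033, 0.042254, 0.004695, 0.018779, 0.028169, 0.004695 (working shown to 6 dp, full precision carried).
D = 0.070423² + 0.694836² + 0.018779² + 0.056338² + 0.061033² + 0.042254² + 0.004695² + 0.018779² + 0.028169² + 0.004695² = 0.004959 + 0.482797 + 0.000353 + 0.003174 + 0.003725 + 0.001785 + 0.000022 + 0.000353 + 0.000793 + 0.000022 = 0.497983.
To 4 decimal places, D = 0.4980.

0.4980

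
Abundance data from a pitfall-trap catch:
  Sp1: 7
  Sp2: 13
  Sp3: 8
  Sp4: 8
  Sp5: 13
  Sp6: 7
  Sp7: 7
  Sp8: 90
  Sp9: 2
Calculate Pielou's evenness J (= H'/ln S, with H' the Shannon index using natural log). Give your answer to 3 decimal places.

Total N = 7+13+8+8+13+7+7+90+2 = 155, so the proportions are 0.04516, 0.08387, 0.05161, 0.05161, 0.08387, 0.04516, 0.04516, 0.58065, 0.0129 (working shown to 5 dp, full precision carried).
H' = −Σ pᵢ ln pᵢ = −((-0.13989) + (-0.20787) + (-0.15298) + (-0.15298) + (-0.20787) + (-0.13989) + (-0.13989) + (-0.31565) + (-0.05613)) = 1.51315.
With S = 9 species, ln S = 2.19722, so J = 1.51315/2.19722 = 0.68866, i.e. 0.689 to 3 decimal places.

0.689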